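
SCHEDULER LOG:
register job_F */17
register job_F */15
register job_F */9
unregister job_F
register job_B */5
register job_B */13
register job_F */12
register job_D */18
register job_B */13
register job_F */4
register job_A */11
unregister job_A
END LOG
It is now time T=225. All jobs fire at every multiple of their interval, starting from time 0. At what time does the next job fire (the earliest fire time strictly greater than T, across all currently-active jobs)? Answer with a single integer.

Answer: 228

Derivation:
Op 1: register job_F */17 -> active={job_F:*/17}
Op 2: register job_F */15 -> active={job_F:*/15}
Op 3: register job_F */9 -> active={job_F:*/9}
Op 4: unregister job_F -> active={}
Op 5: register job_B */5 -> active={job_B:*/5}
Op 6: register job_B */13 -> active={job_B:*/13}
Op 7: register job_F */12 -> active={job_B:*/13, job_F:*/12}
Op 8: register job_D */18 -> active={job_B:*/13, job_D:*/18, job_F:*/12}
Op 9: register job_B */13 -> active={job_B:*/13, job_D:*/18, job_F:*/12}
Op 10: register job_F */4 -> active={job_B:*/13, job_D:*/18, job_F:*/4}
Op 11: register job_A */11 -> active={job_A:*/11, job_B:*/13, job_D:*/18, job_F:*/4}
Op 12: unregister job_A -> active={job_B:*/13, job_D:*/18, job_F:*/4}
  job_B: interval 13, next fire after T=225 is 234
  job_D: interval 18, next fire after T=225 is 234
  job_F: interval 4, next fire after T=225 is 228
Earliest fire time = 228 (job job_F)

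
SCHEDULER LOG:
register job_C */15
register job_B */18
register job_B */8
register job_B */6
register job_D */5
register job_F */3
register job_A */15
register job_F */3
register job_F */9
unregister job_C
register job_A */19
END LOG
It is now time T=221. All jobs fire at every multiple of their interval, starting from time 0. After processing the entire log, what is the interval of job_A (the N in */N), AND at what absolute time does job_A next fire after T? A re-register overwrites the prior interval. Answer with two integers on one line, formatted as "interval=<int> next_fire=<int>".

Op 1: register job_C */15 -> active={job_C:*/15}
Op 2: register job_B */18 -> active={job_B:*/18, job_C:*/15}
Op 3: register job_B */8 -> active={job_B:*/8, job_C:*/15}
Op 4: register job_B */6 -> active={job_B:*/6, job_C:*/15}
Op 5: register job_D */5 -> active={job_B:*/6, job_C:*/15, job_D:*/5}
Op 6: register job_F */3 -> active={job_B:*/6, job_C:*/15, job_D:*/5, job_F:*/3}
Op 7: register job_A */15 -> active={job_A:*/15, job_B:*/6, job_C:*/15, job_D:*/5, job_F:*/3}
Op 8: register job_F */3 -> active={job_A:*/15, job_B:*/6, job_C:*/15, job_D:*/5, job_F:*/3}
Op 9: register job_F */9 -> active={job_A:*/15, job_B:*/6, job_C:*/15, job_D:*/5, job_F:*/9}
Op 10: unregister job_C -> active={job_A:*/15, job_B:*/6, job_D:*/5, job_F:*/9}
Op 11: register job_A */19 -> active={job_A:*/19, job_B:*/6, job_D:*/5, job_F:*/9}
Final interval of job_A = 19
Next fire of job_A after T=221: (221//19+1)*19 = 228

Answer: interval=19 next_fire=228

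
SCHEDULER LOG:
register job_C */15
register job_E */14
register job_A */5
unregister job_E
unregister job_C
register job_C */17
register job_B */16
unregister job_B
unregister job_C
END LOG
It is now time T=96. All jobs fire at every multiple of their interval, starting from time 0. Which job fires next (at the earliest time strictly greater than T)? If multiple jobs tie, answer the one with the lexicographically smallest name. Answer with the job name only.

Op 1: register job_C */15 -> active={job_C:*/15}
Op 2: register job_E */14 -> active={job_C:*/15, job_E:*/14}
Op 3: register job_A */5 -> active={job_A:*/5, job_C:*/15, job_E:*/14}
Op 4: unregister job_E -> active={job_A:*/5, job_C:*/15}
Op 5: unregister job_C -> active={job_A:*/5}
Op 6: register job_C */17 -> active={job_A:*/5, job_C:*/17}
Op 7: register job_B */16 -> active={job_A:*/5, job_B:*/16, job_C:*/17}
Op 8: unregister job_B -> active={job_A:*/5, job_C:*/17}
Op 9: unregister job_C -> active={job_A:*/5}
  job_A: interval 5, next fire after T=96 is 100
Earliest = 100, winner (lex tiebreak) = job_A

Answer: job_A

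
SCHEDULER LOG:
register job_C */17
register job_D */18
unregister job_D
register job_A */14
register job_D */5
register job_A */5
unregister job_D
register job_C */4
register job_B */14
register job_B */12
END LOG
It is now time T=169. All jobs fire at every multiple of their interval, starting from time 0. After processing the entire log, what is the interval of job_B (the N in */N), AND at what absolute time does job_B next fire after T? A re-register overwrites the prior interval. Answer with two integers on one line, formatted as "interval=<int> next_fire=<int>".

Op 1: register job_C */17 -> active={job_C:*/17}
Op 2: register job_D */18 -> active={job_C:*/17, job_D:*/18}
Op 3: unregister job_D -> active={job_C:*/17}
Op 4: register job_A */14 -> active={job_A:*/14, job_C:*/17}
Op 5: register job_D */5 -> active={job_A:*/14, job_C:*/17, job_D:*/5}
Op 6: register job_A */5 -> active={job_A:*/5, job_C:*/17, job_D:*/5}
Op 7: unregister job_D -> active={job_A:*/5, job_C:*/17}
Op 8: register job_C */4 -> active={job_A:*/5, job_C:*/4}
Op 9: register job_B */14 -> active={job_A:*/5, job_B:*/14, job_C:*/4}
Op 10: register job_B */12 -> active={job_A:*/5, job_B:*/12, job_C:*/4}
Final interval of job_B = 12
Next fire of job_B after T=169: (169//12+1)*12 = 180

Answer: interval=12 next_fire=180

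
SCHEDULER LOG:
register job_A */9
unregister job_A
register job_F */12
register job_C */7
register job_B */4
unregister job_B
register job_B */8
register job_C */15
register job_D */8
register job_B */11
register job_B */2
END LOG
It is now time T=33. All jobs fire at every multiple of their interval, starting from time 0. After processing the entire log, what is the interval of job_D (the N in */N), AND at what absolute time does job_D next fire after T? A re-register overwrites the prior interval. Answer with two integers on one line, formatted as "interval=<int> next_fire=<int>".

Op 1: register job_A */9 -> active={job_A:*/9}
Op 2: unregister job_A -> active={}
Op 3: register job_F */12 -> active={job_F:*/12}
Op 4: register job_C */7 -> active={job_C:*/7, job_F:*/12}
Op 5: register job_B */4 -> active={job_B:*/4, job_C:*/7, job_F:*/12}
Op 6: unregister job_B -> active={job_C:*/7, job_F:*/12}
Op 7: register job_B */8 -> active={job_B:*/8, job_C:*/7, job_F:*/12}
Op 8: register job_C */15 -> active={job_B:*/8, job_C:*/15, job_F:*/12}
Op 9: register job_D */8 -> active={job_B:*/8, job_C:*/15, job_D:*/8, job_F:*/12}
Op 10: register job_B */11 -> active={job_B:*/11, job_C:*/15, job_D:*/8, job_F:*/12}
Op 11: register job_B */2 -> active={job_B:*/2, job_C:*/15, job_D:*/8, job_F:*/12}
Final interval of job_D = 8
Next fire of job_D after T=33: (33//8+1)*8 = 40

Answer: interval=8 next_fire=40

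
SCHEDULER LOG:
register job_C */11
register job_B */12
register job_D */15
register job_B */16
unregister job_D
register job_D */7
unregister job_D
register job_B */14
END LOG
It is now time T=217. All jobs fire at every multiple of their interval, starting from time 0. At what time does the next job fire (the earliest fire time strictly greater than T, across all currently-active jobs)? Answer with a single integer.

Answer: 220

Derivation:
Op 1: register job_C */11 -> active={job_C:*/11}
Op 2: register job_B */12 -> active={job_B:*/12, job_C:*/11}
Op 3: register job_D */15 -> active={job_B:*/12, job_C:*/11, job_D:*/15}
Op 4: register job_B */16 -> active={job_B:*/16, job_C:*/11, job_D:*/15}
Op 5: unregister job_D -> active={job_B:*/16, job_C:*/11}
Op 6: register job_D */7 -> active={job_B:*/16, job_C:*/11, job_D:*/7}
Op 7: unregister job_D -> active={job_B:*/16, job_C:*/11}
Op 8: register job_B */14 -> active={job_B:*/14, job_C:*/11}
  job_B: interval 14, next fire after T=217 is 224
  job_C: interval 11, next fire after T=217 is 220
Earliest fire time = 220 (job job_C)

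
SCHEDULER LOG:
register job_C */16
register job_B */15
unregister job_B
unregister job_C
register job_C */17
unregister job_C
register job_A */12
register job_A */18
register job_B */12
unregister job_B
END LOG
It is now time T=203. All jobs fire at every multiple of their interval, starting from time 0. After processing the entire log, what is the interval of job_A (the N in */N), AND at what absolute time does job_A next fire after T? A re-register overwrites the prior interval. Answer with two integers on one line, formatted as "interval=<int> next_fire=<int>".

Answer: interval=18 next_fire=216

Derivation:
Op 1: register job_C */16 -> active={job_C:*/16}
Op 2: register job_B */15 -> active={job_B:*/15, job_C:*/16}
Op 3: unregister job_B -> active={job_C:*/16}
Op 4: unregister job_C -> active={}
Op 5: register job_C */17 -> active={job_C:*/17}
Op 6: unregister job_C -> active={}
Op 7: register job_A */12 -> active={job_A:*/12}
Op 8: register job_A */18 -> active={job_A:*/18}
Op 9: register job_B */12 -> active={job_A:*/18, job_B:*/12}
Op 10: unregister job_B -> active={job_A:*/18}
Final interval of job_A = 18
Next fire of job_A after T=203: (203//18+1)*18 = 216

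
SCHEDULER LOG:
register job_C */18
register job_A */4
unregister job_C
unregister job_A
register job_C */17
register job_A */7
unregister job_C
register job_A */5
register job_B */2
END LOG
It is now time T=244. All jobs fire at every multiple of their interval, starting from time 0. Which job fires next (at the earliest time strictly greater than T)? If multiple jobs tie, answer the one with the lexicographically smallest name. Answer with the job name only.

Answer: job_A

Derivation:
Op 1: register job_C */18 -> active={job_C:*/18}
Op 2: register job_A */4 -> active={job_A:*/4, job_C:*/18}
Op 3: unregister job_C -> active={job_A:*/4}
Op 4: unregister job_A -> active={}
Op 5: register job_C */17 -> active={job_C:*/17}
Op 6: register job_A */7 -> active={job_A:*/7, job_C:*/17}
Op 7: unregister job_C -> active={job_A:*/7}
Op 8: register job_A */5 -> active={job_A:*/5}
Op 9: register job_B */2 -> active={job_A:*/5, job_B:*/2}
  job_A: interval 5, next fire after T=244 is 245
  job_B: interval 2, next fire after T=244 is 246
Earliest = 245, winner (lex tiebreak) = job_A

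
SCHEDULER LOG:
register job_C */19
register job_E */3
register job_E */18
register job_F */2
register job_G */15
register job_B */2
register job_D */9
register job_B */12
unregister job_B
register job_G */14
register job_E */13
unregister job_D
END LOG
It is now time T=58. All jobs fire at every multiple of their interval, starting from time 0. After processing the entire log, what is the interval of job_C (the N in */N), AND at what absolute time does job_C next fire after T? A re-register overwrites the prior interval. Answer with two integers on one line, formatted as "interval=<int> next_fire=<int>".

Op 1: register job_C */19 -> active={job_C:*/19}
Op 2: register job_E */3 -> active={job_C:*/19, job_E:*/3}
Op 3: register job_E */18 -> active={job_C:*/19, job_E:*/18}
Op 4: register job_F */2 -> active={job_C:*/19, job_E:*/18, job_F:*/2}
Op 5: register job_G */15 -> active={job_C:*/19, job_E:*/18, job_F:*/2, job_G:*/15}
Op 6: register job_B */2 -> active={job_B:*/2, job_C:*/19, job_E:*/18, job_F:*/2, job_G:*/15}
Op 7: register job_D */9 -> active={job_B:*/2, job_C:*/19, job_D:*/9, job_E:*/18, job_F:*/2, job_G:*/15}
Op 8: register job_B */12 -> active={job_B:*/12, job_C:*/19, job_D:*/9, job_E:*/18, job_F:*/2, job_G:*/15}
Op 9: unregister job_B -> active={job_C:*/19, job_D:*/9, job_E:*/18, job_F:*/2, job_G:*/15}
Op 10: register job_G */14 -> active={job_C:*/19, job_D:*/9, job_E:*/18, job_F:*/2, job_G:*/14}
Op 11: register job_E */13 -> active={job_C:*/19, job_D:*/9, job_E:*/13, job_F:*/2, job_G:*/14}
Op 12: unregister job_D -> active={job_C:*/19, job_E:*/13, job_F:*/2, job_G:*/14}
Final interval of job_C = 19
Next fire of job_C after T=58: (58//19+1)*19 = 76

Answer: interval=19 next_fire=76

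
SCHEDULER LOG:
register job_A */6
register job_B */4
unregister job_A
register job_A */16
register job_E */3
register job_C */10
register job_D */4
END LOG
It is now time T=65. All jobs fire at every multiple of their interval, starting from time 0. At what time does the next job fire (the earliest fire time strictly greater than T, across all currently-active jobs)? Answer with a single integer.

Op 1: register job_A */6 -> active={job_A:*/6}
Op 2: register job_B */4 -> active={job_A:*/6, job_B:*/4}
Op 3: unregister job_A -> active={job_B:*/4}
Op 4: register job_A */16 -> active={job_A:*/16, job_B:*/4}
Op 5: register job_E */3 -> active={job_A:*/16, job_B:*/4, job_E:*/3}
Op 6: register job_C */10 -> active={job_A:*/16, job_B:*/4, job_C:*/10, job_E:*/3}
Op 7: register job_D */4 -> active={job_A:*/16, job_B:*/4, job_C:*/10, job_D:*/4, job_E:*/3}
  job_A: interval 16, next fire after T=65 is 80
  job_B: interval 4, next fire after T=65 is 68
  job_C: interval 10, next fire after T=65 is 70
  job_D: interval 4, next fire after T=65 is 68
  job_E: interval 3, next fire after T=65 is 66
Earliest fire time = 66 (job job_E)

Answer: 66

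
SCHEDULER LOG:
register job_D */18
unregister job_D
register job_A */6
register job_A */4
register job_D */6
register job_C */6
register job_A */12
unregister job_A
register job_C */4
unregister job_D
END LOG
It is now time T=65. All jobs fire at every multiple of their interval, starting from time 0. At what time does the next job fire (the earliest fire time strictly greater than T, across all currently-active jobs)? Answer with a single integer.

Op 1: register job_D */18 -> active={job_D:*/18}
Op 2: unregister job_D -> active={}
Op 3: register job_A */6 -> active={job_A:*/6}
Op 4: register job_A */4 -> active={job_A:*/4}
Op 5: register job_D */6 -> active={job_A:*/4, job_D:*/6}
Op 6: register job_C */6 -> active={job_A:*/4, job_C:*/6, job_D:*/6}
Op 7: register job_A */12 -> active={job_A:*/12, job_C:*/6, job_D:*/6}
Op 8: unregister job_A -> active={job_C:*/6, job_D:*/6}
Op 9: register job_C */4 -> active={job_C:*/4, job_D:*/6}
Op 10: unregister job_D -> active={job_C:*/4}
  job_C: interval 4, next fire after T=65 is 68
Earliest fire time = 68 (job job_C)

Answer: 68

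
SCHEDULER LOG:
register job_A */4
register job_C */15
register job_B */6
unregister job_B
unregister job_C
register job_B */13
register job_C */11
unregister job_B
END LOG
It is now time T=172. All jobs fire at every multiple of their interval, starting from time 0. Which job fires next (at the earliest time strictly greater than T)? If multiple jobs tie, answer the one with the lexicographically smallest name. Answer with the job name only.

Answer: job_A

Derivation:
Op 1: register job_A */4 -> active={job_A:*/4}
Op 2: register job_C */15 -> active={job_A:*/4, job_C:*/15}
Op 3: register job_B */6 -> active={job_A:*/4, job_B:*/6, job_C:*/15}
Op 4: unregister job_B -> active={job_A:*/4, job_C:*/15}
Op 5: unregister job_C -> active={job_A:*/4}
Op 6: register job_B */13 -> active={job_A:*/4, job_B:*/13}
Op 7: register job_C */11 -> active={job_A:*/4, job_B:*/13, job_C:*/11}
Op 8: unregister job_B -> active={job_A:*/4, job_C:*/11}
  job_A: interval 4, next fire after T=172 is 176
  job_C: interval 11, next fire after T=172 is 176
Earliest = 176, winner (lex tiebreak) = job_A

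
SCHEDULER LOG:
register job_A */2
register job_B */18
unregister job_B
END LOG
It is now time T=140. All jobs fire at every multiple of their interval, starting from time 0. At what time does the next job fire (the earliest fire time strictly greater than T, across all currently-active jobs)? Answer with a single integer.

Op 1: register job_A */2 -> active={job_A:*/2}
Op 2: register job_B */18 -> active={job_A:*/2, job_B:*/18}
Op 3: unregister job_B -> active={job_A:*/2}
  job_A: interval 2, next fire after T=140 is 142
Earliest fire time = 142 (job job_A)

Answer: 142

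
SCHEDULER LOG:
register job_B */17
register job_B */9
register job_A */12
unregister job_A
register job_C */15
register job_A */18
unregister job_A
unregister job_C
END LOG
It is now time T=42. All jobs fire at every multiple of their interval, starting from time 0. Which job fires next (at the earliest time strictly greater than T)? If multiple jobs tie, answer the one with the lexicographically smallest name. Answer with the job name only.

Op 1: register job_B */17 -> active={job_B:*/17}
Op 2: register job_B */9 -> active={job_B:*/9}
Op 3: register job_A */12 -> active={job_A:*/12, job_B:*/9}
Op 4: unregister job_A -> active={job_B:*/9}
Op 5: register job_C */15 -> active={job_B:*/9, job_C:*/15}
Op 6: register job_A */18 -> active={job_A:*/18, job_B:*/9, job_C:*/15}
Op 7: unregister job_A -> active={job_B:*/9, job_C:*/15}
Op 8: unregister job_C -> active={job_B:*/9}
  job_B: interval 9, next fire after T=42 is 45
Earliest = 45, winner (lex tiebreak) = job_B

Answer: job_B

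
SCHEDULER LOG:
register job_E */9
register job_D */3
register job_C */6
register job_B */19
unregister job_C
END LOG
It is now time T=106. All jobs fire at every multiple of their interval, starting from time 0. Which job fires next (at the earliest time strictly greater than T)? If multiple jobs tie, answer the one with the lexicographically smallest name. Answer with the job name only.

Answer: job_D

Derivation:
Op 1: register job_E */9 -> active={job_E:*/9}
Op 2: register job_D */3 -> active={job_D:*/3, job_E:*/9}
Op 3: register job_C */6 -> active={job_C:*/6, job_D:*/3, job_E:*/9}
Op 4: register job_B */19 -> active={job_B:*/19, job_C:*/6, job_D:*/3, job_E:*/9}
Op 5: unregister job_C -> active={job_B:*/19, job_D:*/3, job_E:*/9}
  job_B: interval 19, next fire after T=106 is 114
  job_D: interval 3, next fire after T=106 is 108
  job_E: interval 9, next fire after T=106 is 108
Earliest = 108, winner (lex tiebreak) = job_D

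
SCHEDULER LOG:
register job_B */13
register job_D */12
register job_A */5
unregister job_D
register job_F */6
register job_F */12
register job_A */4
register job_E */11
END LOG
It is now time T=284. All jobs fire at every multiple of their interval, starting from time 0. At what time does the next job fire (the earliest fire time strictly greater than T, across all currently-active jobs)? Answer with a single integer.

Op 1: register job_B */13 -> active={job_B:*/13}
Op 2: register job_D */12 -> active={job_B:*/13, job_D:*/12}
Op 3: register job_A */5 -> active={job_A:*/5, job_B:*/13, job_D:*/12}
Op 4: unregister job_D -> active={job_A:*/5, job_B:*/13}
Op 5: register job_F */6 -> active={job_A:*/5, job_B:*/13, job_F:*/6}
Op 6: register job_F */12 -> active={job_A:*/5, job_B:*/13, job_F:*/12}
Op 7: register job_A */4 -> active={job_A:*/4, job_B:*/13, job_F:*/12}
Op 8: register job_E */11 -> active={job_A:*/4, job_B:*/13, job_E:*/11, job_F:*/12}
  job_A: interval 4, next fire after T=284 is 288
  job_B: interval 13, next fire after T=284 is 286
  job_E: interval 11, next fire after T=284 is 286
  job_F: interval 12, next fire after T=284 is 288
Earliest fire time = 286 (job job_B)

Answer: 286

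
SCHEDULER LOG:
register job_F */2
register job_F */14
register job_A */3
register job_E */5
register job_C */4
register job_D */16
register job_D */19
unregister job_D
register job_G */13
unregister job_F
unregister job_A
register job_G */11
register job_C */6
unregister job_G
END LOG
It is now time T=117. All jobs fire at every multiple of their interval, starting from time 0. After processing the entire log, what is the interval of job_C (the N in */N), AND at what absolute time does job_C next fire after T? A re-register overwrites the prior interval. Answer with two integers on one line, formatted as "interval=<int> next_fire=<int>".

Op 1: register job_F */2 -> active={job_F:*/2}
Op 2: register job_F */14 -> active={job_F:*/14}
Op 3: register job_A */3 -> active={job_A:*/3, job_F:*/14}
Op 4: register job_E */5 -> active={job_A:*/3, job_E:*/5, job_F:*/14}
Op 5: register job_C */4 -> active={job_A:*/3, job_C:*/4, job_E:*/5, job_F:*/14}
Op 6: register job_D */16 -> active={job_A:*/3, job_C:*/4, job_D:*/16, job_E:*/5, job_F:*/14}
Op 7: register job_D */19 -> active={job_A:*/3, job_C:*/4, job_D:*/19, job_E:*/5, job_F:*/14}
Op 8: unregister job_D -> active={job_A:*/3, job_C:*/4, job_E:*/5, job_F:*/14}
Op 9: register job_G */13 -> active={job_A:*/3, job_C:*/4, job_E:*/5, job_F:*/14, job_G:*/13}
Op 10: unregister job_F -> active={job_A:*/3, job_C:*/4, job_E:*/5, job_G:*/13}
Op 11: unregister job_A -> active={job_C:*/4, job_E:*/5, job_G:*/13}
Op 12: register job_G */11 -> active={job_C:*/4, job_E:*/5, job_G:*/11}
Op 13: register job_C */6 -> active={job_C:*/6, job_E:*/5, job_G:*/11}
Op 14: unregister job_G -> active={job_C:*/6, job_E:*/5}
Final interval of job_C = 6
Next fire of job_C after T=117: (117//6+1)*6 = 120

Answer: interval=6 next_fire=120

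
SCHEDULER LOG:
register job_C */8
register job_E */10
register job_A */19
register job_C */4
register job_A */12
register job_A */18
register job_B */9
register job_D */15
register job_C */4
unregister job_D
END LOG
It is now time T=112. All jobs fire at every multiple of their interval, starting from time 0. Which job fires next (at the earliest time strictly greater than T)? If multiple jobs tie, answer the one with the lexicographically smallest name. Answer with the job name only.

Op 1: register job_C */8 -> active={job_C:*/8}
Op 2: register job_E */10 -> active={job_C:*/8, job_E:*/10}
Op 3: register job_A */19 -> active={job_A:*/19, job_C:*/8, job_E:*/10}
Op 4: register job_C */4 -> active={job_A:*/19, job_C:*/4, job_E:*/10}
Op 5: register job_A */12 -> active={job_A:*/12, job_C:*/4, job_E:*/10}
Op 6: register job_A */18 -> active={job_A:*/18, job_C:*/4, job_E:*/10}
Op 7: register job_B */9 -> active={job_A:*/18, job_B:*/9, job_C:*/4, job_E:*/10}
Op 8: register job_D */15 -> active={job_A:*/18, job_B:*/9, job_C:*/4, job_D:*/15, job_E:*/10}
Op 9: register job_C */4 -> active={job_A:*/18, job_B:*/9, job_C:*/4, job_D:*/15, job_E:*/10}
Op 10: unregister job_D -> active={job_A:*/18, job_B:*/9, job_C:*/4, job_E:*/10}
  job_A: interval 18, next fire after T=112 is 126
  job_B: interval 9, next fire after T=112 is 117
  job_C: interval 4, next fire after T=112 is 116
  job_E: interval 10, next fire after T=112 is 120
Earliest = 116, winner (lex tiebreak) = job_C

Answer: job_C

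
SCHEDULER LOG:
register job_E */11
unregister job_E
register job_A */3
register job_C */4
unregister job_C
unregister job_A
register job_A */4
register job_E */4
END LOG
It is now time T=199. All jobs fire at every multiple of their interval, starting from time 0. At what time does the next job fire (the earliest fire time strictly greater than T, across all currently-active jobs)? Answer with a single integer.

Op 1: register job_E */11 -> active={job_E:*/11}
Op 2: unregister job_E -> active={}
Op 3: register job_A */3 -> active={job_A:*/3}
Op 4: register job_C */4 -> active={job_A:*/3, job_C:*/4}
Op 5: unregister job_C -> active={job_A:*/3}
Op 6: unregister job_A -> active={}
Op 7: register job_A */4 -> active={job_A:*/4}
Op 8: register job_E */4 -> active={job_A:*/4, job_E:*/4}
  job_A: interval 4, next fire after T=199 is 200
  job_E: interval 4, next fire after T=199 is 200
Earliest fire time = 200 (job job_A)

Answer: 200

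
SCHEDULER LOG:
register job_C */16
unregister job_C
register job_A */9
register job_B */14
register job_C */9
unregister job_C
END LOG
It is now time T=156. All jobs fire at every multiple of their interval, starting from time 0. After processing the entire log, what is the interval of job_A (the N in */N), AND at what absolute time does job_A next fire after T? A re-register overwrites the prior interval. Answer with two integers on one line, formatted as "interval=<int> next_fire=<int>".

Answer: interval=9 next_fire=162

Derivation:
Op 1: register job_C */16 -> active={job_C:*/16}
Op 2: unregister job_C -> active={}
Op 3: register job_A */9 -> active={job_A:*/9}
Op 4: register job_B */14 -> active={job_A:*/9, job_B:*/14}
Op 5: register job_C */9 -> active={job_A:*/9, job_B:*/14, job_C:*/9}
Op 6: unregister job_C -> active={job_A:*/9, job_B:*/14}
Final interval of job_A = 9
Next fire of job_A after T=156: (156//9+1)*9 = 162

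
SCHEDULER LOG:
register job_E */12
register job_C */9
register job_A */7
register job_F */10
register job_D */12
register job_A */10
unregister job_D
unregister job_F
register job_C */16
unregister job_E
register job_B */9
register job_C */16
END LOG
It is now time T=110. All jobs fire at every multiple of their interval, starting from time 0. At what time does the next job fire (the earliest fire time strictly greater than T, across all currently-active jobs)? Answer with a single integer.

Answer: 112

Derivation:
Op 1: register job_E */12 -> active={job_E:*/12}
Op 2: register job_C */9 -> active={job_C:*/9, job_E:*/12}
Op 3: register job_A */7 -> active={job_A:*/7, job_C:*/9, job_E:*/12}
Op 4: register job_F */10 -> active={job_A:*/7, job_C:*/9, job_E:*/12, job_F:*/10}
Op 5: register job_D */12 -> active={job_A:*/7, job_C:*/9, job_D:*/12, job_E:*/12, job_F:*/10}
Op 6: register job_A */10 -> active={job_A:*/10, job_C:*/9, job_D:*/12, job_E:*/12, job_F:*/10}
Op 7: unregister job_D -> active={job_A:*/10, job_C:*/9, job_E:*/12, job_F:*/10}
Op 8: unregister job_F -> active={job_A:*/10, job_C:*/9, job_E:*/12}
Op 9: register job_C */16 -> active={job_A:*/10, job_C:*/16, job_E:*/12}
Op 10: unregister job_E -> active={job_A:*/10, job_C:*/16}
Op 11: register job_B */9 -> active={job_A:*/10, job_B:*/9, job_C:*/16}
Op 12: register job_C */16 -> active={job_A:*/10, job_B:*/9, job_C:*/16}
  job_A: interval 10, next fire after T=110 is 120
  job_B: interval 9, next fire after T=110 is 117
  job_C: interval 16, next fire after T=110 is 112
Earliest fire time = 112 (job job_C)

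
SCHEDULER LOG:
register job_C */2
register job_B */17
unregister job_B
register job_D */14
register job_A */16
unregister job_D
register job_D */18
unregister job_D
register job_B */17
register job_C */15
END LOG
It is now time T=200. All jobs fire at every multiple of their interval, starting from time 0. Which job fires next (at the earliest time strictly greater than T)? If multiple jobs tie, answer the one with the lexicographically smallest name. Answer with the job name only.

Answer: job_B

Derivation:
Op 1: register job_C */2 -> active={job_C:*/2}
Op 2: register job_B */17 -> active={job_B:*/17, job_C:*/2}
Op 3: unregister job_B -> active={job_C:*/2}
Op 4: register job_D */14 -> active={job_C:*/2, job_D:*/14}
Op 5: register job_A */16 -> active={job_A:*/16, job_C:*/2, job_D:*/14}
Op 6: unregister job_D -> active={job_A:*/16, job_C:*/2}
Op 7: register job_D */18 -> active={job_A:*/16, job_C:*/2, job_D:*/18}
Op 8: unregister job_D -> active={job_A:*/16, job_C:*/2}
Op 9: register job_B */17 -> active={job_A:*/16, job_B:*/17, job_C:*/2}
Op 10: register job_C */15 -> active={job_A:*/16, job_B:*/17, job_C:*/15}
  job_A: interval 16, next fire after T=200 is 208
  job_B: interval 17, next fire after T=200 is 204
  job_C: interval 15, next fire after T=200 is 210
Earliest = 204, winner (lex tiebreak) = job_B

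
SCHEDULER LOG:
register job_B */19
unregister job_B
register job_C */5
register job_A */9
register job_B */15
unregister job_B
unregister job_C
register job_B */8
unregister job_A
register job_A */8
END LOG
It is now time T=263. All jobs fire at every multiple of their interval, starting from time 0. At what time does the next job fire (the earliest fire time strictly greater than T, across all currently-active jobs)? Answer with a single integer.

Answer: 264

Derivation:
Op 1: register job_B */19 -> active={job_B:*/19}
Op 2: unregister job_B -> active={}
Op 3: register job_C */5 -> active={job_C:*/5}
Op 4: register job_A */9 -> active={job_A:*/9, job_C:*/5}
Op 5: register job_B */15 -> active={job_A:*/9, job_B:*/15, job_C:*/5}
Op 6: unregister job_B -> active={job_A:*/9, job_C:*/5}
Op 7: unregister job_C -> active={job_A:*/9}
Op 8: register job_B */8 -> active={job_A:*/9, job_B:*/8}
Op 9: unregister job_A -> active={job_B:*/8}
Op 10: register job_A */8 -> active={job_A:*/8, job_B:*/8}
  job_A: interval 8, next fire after T=263 is 264
  job_B: interval 8, next fire after T=263 is 264
Earliest fire time = 264 (job job_A)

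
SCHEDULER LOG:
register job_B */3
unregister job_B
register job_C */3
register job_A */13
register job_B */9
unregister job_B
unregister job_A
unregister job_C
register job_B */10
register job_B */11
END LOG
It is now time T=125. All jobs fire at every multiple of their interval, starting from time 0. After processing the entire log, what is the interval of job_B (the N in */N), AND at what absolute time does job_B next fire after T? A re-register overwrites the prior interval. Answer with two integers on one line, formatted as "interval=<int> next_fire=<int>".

Op 1: register job_B */3 -> active={job_B:*/3}
Op 2: unregister job_B -> active={}
Op 3: register job_C */3 -> active={job_C:*/3}
Op 4: register job_A */13 -> active={job_A:*/13, job_C:*/3}
Op 5: register job_B */9 -> active={job_A:*/13, job_B:*/9, job_C:*/3}
Op 6: unregister job_B -> active={job_A:*/13, job_C:*/3}
Op 7: unregister job_A -> active={job_C:*/3}
Op 8: unregister job_C -> active={}
Op 9: register job_B */10 -> active={job_B:*/10}
Op 10: register job_B */11 -> active={job_B:*/11}
Final interval of job_B = 11
Next fire of job_B after T=125: (125//11+1)*11 = 132

Answer: interval=11 next_fire=132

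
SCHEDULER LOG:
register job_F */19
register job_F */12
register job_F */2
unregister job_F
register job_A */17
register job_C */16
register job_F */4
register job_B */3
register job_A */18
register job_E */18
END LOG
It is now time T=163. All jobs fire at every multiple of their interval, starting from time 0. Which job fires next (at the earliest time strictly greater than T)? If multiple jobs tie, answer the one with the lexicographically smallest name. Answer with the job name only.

Answer: job_F

Derivation:
Op 1: register job_F */19 -> active={job_F:*/19}
Op 2: register job_F */12 -> active={job_F:*/12}
Op 3: register job_F */2 -> active={job_F:*/2}
Op 4: unregister job_F -> active={}
Op 5: register job_A */17 -> active={job_A:*/17}
Op 6: register job_C */16 -> active={job_A:*/17, job_C:*/16}
Op 7: register job_F */4 -> active={job_A:*/17, job_C:*/16, job_F:*/4}
Op 8: register job_B */3 -> active={job_A:*/17, job_B:*/3, job_C:*/16, job_F:*/4}
Op 9: register job_A */18 -> active={job_A:*/18, job_B:*/3, job_C:*/16, job_F:*/4}
Op 10: register job_E */18 -> active={job_A:*/18, job_B:*/3, job_C:*/16, job_E:*/18, job_F:*/4}
  job_A: interval 18, next fire after T=163 is 180
  job_B: interval 3, next fire after T=163 is 165
  job_C: interval 16, next fire after T=163 is 176
  job_E: interval 18, next fire after T=163 is 180
  job_F: interval 4, next fire after T=163 is 164
Earliest = 164, winner (lex tiebreak) = job_F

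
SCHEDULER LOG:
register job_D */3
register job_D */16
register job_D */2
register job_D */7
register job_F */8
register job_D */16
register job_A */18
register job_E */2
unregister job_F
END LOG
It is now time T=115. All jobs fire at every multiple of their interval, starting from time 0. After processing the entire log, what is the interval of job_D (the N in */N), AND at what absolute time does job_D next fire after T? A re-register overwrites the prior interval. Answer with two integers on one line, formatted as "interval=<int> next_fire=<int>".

Op 1: register job_D */3 -> active={job_D:*/3}
Op 2: register job_D */16 -> active={job_D:*/16}
Op 3: register job_D */2 -> active={job_D:*/2}
Op 4: register job_D */7 -> active={job_D:*/7}
Op 5: register job_F */8 -> active={job_D:*/7, job_F:*/8}
Op 6: register job_D */16 -> active={job_D:*/16, job_F:*/8}
Op 7: register job_A */18 -> active={job_A:*/18, job_D:*/16, job_F:*/8}
Op 8: register job_E */2 -> active={job_A:*/18, job_D:*/16, job_E:*/2, job_F:*/8}
Op 9: unregister job_F -> active={job_A:*/18, job_D:*/16, job_E:*/2}
Final interval of job_D = 16
Next fire of job_D after T=115: (115//16+1)*16 = 128

Answer: interval=16 next_fire=128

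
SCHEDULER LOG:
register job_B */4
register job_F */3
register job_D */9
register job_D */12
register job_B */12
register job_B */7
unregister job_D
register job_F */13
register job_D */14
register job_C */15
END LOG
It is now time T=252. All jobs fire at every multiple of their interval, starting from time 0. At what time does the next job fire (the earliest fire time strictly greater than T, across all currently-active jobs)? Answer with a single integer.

Answer: 255

Derivation:
Op 1: register job_B */4 -> active={job_B:*/4}
Op 2: register job_F */3 -> active={job_B:*/4, job_F:*/3}
Op 3: register job_D */9 -> active={job_B:*/4, job_D:*/9, job_F:*/3}
Op 4: register job_D */12 -> active={job_B:*/4, job_D:*/12, job_F:*/3}
Op 5: register job_B */12 -> active={job_B:*/12, job_D:*/12, job_F:*/3}
Op 6: register job_B */7 -> active={job_B:*/7, job_D:*/12, job_F:*/3}
Op 7: unregister job_D -> active={job_B:*/7, job_F:*/3}
Op 8: register job_F */13 -> active={job_B:*/7, job_F:*/13}
Op 9: register job_D */14 -> active={job_B:*/7, job_D:*/14, job_F:*/13}
Op 10: register job_C */15 -> active={job_B:*/7, job_C:*/15, job_D:*/14, job_F:*/13}
  job_B: interval 7, next fire after T=252 is 259
  job_C: interval 15, next fire after T=252 is 255
  job_D: interval 14, next fire after T=252 is 266
  job_F: interval 13, next fire after T=252 is 260
Earliest fire time = 255 (job job_C)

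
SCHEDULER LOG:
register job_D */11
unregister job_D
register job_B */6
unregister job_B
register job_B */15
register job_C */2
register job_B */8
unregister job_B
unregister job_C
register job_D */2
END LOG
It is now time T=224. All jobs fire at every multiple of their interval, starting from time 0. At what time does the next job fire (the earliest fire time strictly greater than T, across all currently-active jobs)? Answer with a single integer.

Op 1: register job_D */11 -> active={job_D:*/11}
Op 2: unregister job_D -> active={}
Op 3: register job_B */6 -> active={job_B:*/6}
Op 4: unregister job_B -> active={}
Op 5: register job_B */15 -> active={job_B:*/15}
Op 6: register job_C */2 -> active={job_B:*/15, job_C:*/2}
Op 7: register job_B */8 -> active={job_B:*/8, job_C:*/2}
Op 8: unregister job_B -> active={job_C:*/2}
Op 9: unregister job_C -> active={}
Op 10: register job_D */2 -> active={job_D:*/2}
  job_D: interval 2, next fire after T=224 is 226
Earliest fire time = 226 (job job_D)

Answer: 226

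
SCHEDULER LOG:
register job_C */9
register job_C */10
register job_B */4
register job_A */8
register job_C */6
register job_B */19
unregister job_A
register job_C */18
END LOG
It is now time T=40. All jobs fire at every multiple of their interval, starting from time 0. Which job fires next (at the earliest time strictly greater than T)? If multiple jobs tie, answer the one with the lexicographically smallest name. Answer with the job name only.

Answer: job_C

Derivation:
Op 1: register job_C */9 -> active={job_C:*/9}
Op 2: register job_C */10 -> active={job_C:*/10}
Op 3: register job_B */4 -> active={job_B:*/4, job_C:*/10}
Op 4: register job_A */8 -> active={job_A:*/8, job_B:*/4, job_C:*/10}
Op 5: register job_C */6 -> active={job_A:*/8, job_B:*/4, job_C:*/6}
Op 6: register job_B */19 -> active={job_A:*/8, job_B:*/19, job_C:*/6}
Op 7: unregister job_A -> active={job_B:*/19, job_C:*/6}
Op 8: register job_C */18 -> active={job_B:*/19, job_C:*/18}
  job_B: interval 19, next fire after T=40 is 57
  job_C: interval 18, next fire after T=40 is 54
Earliest = 54, winner (lex tiebreak) = job_C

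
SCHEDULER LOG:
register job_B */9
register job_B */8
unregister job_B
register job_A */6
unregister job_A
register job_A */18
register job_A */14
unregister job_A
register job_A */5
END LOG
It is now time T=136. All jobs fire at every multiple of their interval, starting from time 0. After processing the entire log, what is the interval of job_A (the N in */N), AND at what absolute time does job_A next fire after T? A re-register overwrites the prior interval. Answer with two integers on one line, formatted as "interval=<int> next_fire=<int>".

Answer: interval=5 next_fire=140

Derivation:
Op 1: register job_B */9 -> active={job_B:*/9}
Op 2: register job_B */8 -> active={job_B:*/8}
Op 3: unregister job_B -> active={}
Op 4: register job_A */6 -> active={job_A:*/6}
Op 5: unregister job_A -> active={}
Op 6: register job_A */18 -> active={job_A:*/18}
Op 7: register job_A */14 -> active={job_A:*/14}
Op 8: unregister job_A -> active={}
Op 9: register job_A */5 -> active={job_A:*/5}
Final interval of job_A = 5
Next fire of job_A after T=136: (136//5+1)*5 = 140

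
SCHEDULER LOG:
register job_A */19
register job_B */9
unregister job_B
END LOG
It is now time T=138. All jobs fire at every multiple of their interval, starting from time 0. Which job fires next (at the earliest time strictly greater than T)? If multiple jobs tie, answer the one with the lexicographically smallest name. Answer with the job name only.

Op 1: register job_A */19 -> active={job_A:*/19}
Op 2: register job_B */9 -> active={job_A:*/19, job_B:*/9}
Op 3: unregister job_B -> active={job_A:*/19}
  job_A: interval 19, next fire after T=138 is 152
Earliest = 152, winner (lex tiebreak) = job_A

Answer: job_A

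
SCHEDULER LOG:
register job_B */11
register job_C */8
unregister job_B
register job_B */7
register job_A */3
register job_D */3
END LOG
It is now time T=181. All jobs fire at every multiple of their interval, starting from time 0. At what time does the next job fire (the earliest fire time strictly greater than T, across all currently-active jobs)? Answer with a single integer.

Answer: 182

Derivation:
Op 1: register job_B */11 -> active={job_B:*/11}
Op 2: register job_C */8 -> active={job_B:*/11, job_C:*/8}
Op 3: unregister job_B -> active={job_C:*/8}
Op 4: register job_B */7 -> active={job_B:*/7, job_C:*/8}
Op 5: register job_A */3 -> active={job_A:*/3, job_B:*/7, job_C:*/8}
Op 6: register job_D */3 -> active={job_A:*/3, job_B:*/7, job_C:*/8, job_D:*/3}
  job_A: interval 3, next fire after T=181 is 183
  job_B: interval 7, next fire after T=181 is 182
  job_C: interval 8, next fire after T=181 is 184
  job_D: interval 3, next fire after T=181 is 183
Earliest fire time = 182 (job job_B)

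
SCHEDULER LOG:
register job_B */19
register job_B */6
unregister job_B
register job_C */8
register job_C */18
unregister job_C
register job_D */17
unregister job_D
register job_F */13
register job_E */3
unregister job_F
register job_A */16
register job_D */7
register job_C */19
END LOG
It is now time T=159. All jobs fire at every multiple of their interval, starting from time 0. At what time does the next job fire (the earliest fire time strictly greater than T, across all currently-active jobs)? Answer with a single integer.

Op 1: register job_B */19 -> active={job_B:*/19}
Op 2: register job_B */6 -> active={job_B:*/6}
Op 3: unregister job_B -> active={}
Op 4: register job_C */8 -> active={job_C:*/8}
Op 5: register job_C */18 -> active={job_C:*/18}
Op 6: unregister job_C -> active={}
Op 7: register job_D */17 -> active={job_D:*/17}
Op 8: unregister job_D -> active={}
Op 9: register job_F */13 -> active={job_F:*/13}
Op 10: register job_E */3 -> active={job_E:*/3, job_F:*/13}
Op 11: unregister job_F -> active={job_E:*/3}
Op 12: register job_A */16 -> active={job_A:*/16, job_E:*/3}
Op 13: register job_D */7 -> active={job_A:*/16, job_D:*/7, job_E:*/3}
Op 14: register job_C */19 -> active={job_A:*/16, job_C:*/19, job_D:*/7, job_E:*/3}
  job_A: interval 16, next fire after T=159 is 160
  job_C: interval 19, next fire after T=159 is 171
  job_D: interval 7, next fire after T=159 is 161
  job_E: interval 3, next fire after T=159 is 162
Earliest fire time = 160 (job job_A)

Answer: 160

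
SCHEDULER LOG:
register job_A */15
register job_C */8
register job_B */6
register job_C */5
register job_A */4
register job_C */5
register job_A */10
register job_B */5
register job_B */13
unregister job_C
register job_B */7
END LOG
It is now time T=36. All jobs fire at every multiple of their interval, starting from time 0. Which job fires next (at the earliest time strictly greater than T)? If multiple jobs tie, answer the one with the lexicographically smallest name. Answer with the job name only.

Op 1: register job_A */15 -> active={job_A:*/15}
Op 2: register job_C */8 -> active={job_A:*/15, job_C:*/8}
Op 3: register job_B */6 -> active={job_A:*/15, job_B:*/6, job_C:*/8}
Op 4: register job_C */5 -> active={job_A:*/15, job_B:*/6, job_C:*/5}
Op 5: register job_A */4 -> active={job_A:*/4, job_B:*/6, job_C:*/5}
Op 6: register job_C */5 -> active={job_A:*/4, job_B:*/6, job_C:*/5}
Op 7: register job_A */10 -> active={job_A:*/10, job_B:*/6, job_C:*/5}
Op 8: register job_B */5 -> active={job_A:*/10, job_B:*/5, job_C:*/5}
Op 9: register job_B */13 -> active={job_A:*/10, job_B:*/13, job_C:*/5}
Op 10: unregister job_C -> active={job_A:*/10, job_B:*/13}
Op 11: register job_B */7 -> active={job_A:*/10, job_B:*/7}
  job_A: interval 10, next fire after T=36 is 40
  job_B: interval 7, next fire after T=36 is 42
Earliest = 40, winner (lex tiebreak) = job_A

Answer: job_A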